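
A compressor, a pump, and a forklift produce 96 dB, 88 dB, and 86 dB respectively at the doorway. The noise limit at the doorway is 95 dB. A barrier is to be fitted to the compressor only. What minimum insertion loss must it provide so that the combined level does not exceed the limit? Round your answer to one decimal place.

Everything except the compressor sums to 10^(88/10) + 10^(86/10) = 1.029e+09 in linear terms, 90.12 dB.
To meet 95 dB overall, the treated compressor may contribute at most 10^(95/10) − 1.029e+09 = 2.133e+09, i.e. 93.29 dB.
So the compressor must be reduced from 96 to 93.29 dB: IL = 2.71 dB.

2.7 dB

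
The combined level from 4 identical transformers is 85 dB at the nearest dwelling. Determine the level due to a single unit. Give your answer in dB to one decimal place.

79.0 dB

Dividing the total intensity by 4 lowers the level by 10·log₁₀ 4 = 6.021 dB: L₁ = 85 − 6.021.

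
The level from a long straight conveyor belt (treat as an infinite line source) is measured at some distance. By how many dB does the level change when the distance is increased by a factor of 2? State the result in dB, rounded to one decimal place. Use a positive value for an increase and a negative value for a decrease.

A line source loses 3 dB per doubling of distance; generally ΔL = −10·log₁₀(r₂/r₁).
ΔL = −10·log₁₀(2) = -3.01 dB.

-3.0 dB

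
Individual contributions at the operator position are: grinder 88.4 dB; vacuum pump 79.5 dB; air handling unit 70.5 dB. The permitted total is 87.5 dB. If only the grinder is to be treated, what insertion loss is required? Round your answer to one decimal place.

Fixed contribution from the other sources: Σ 10^(L/10) = 10^(79.5/10) + 10^(70.5/10) = 1.003e+08 (80.01 dB).
The limit corresponds to 10^(87.5/10) = 5.623e+08; subtracting the fixed part leaves 4.620e+08 for the grinder, i.e. 86.65 dB.
Required insertion loss = 88.4 − 86.65 = 1.75 dB.

1.8 dB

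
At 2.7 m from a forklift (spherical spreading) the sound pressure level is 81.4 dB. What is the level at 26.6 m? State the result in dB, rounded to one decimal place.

61.5 dB

Point-source attenuation: ΔL = 20·log₁₀(r₂/r₁) = 20·log₁₀(26.6/2.7) = 19.870 dB.
L₂ = 81.4 − 20·log₁₀(26.6/2.7) = 81.4 − 19.870 = 61.53 dB.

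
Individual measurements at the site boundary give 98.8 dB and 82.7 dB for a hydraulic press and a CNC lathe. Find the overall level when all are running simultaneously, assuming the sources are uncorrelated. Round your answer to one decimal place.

98.9 dB

Incoherent sources combine by intensity addition: L_total = 10·log₁₀(Σ 10^(L_i/10)).
Σ 10^(L/10) = 10^(98.8/10) + 10^(82.7/10) = 7.772e+09.
L_total = 10·log₁₀(7.772e+09) = 98.91 dB.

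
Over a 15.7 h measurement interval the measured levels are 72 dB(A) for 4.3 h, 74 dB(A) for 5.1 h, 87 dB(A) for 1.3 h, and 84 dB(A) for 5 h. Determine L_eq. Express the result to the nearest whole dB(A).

The energy average is taken in the linear domain: L_eq = 10·log₁₀[(Σ tᵢ·10^(Lᵢ/10))/T], T = 15.7 h.
Σ tᵢ·10^(Lᵢ/10) = 4.3·10^(72/10) + 5.1·10^(74/10) + 1.3·10^(87/10) + 5·10^(84/10) = 2.104e+09.
L_eq = 10·log₁₀(2.104e+09/15.7) = 81.27 dB(A).

81 dB(A)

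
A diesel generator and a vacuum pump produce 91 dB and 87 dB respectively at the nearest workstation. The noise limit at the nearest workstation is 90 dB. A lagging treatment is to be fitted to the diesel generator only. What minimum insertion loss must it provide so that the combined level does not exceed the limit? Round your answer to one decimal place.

4.0 dB

The untreated sources together contribute 10^(87/10) = 5.012e+08, i.e. 87.00 dB.
The limit corresponds to 10^(90/10) = 1.000e+09; subtracting the fixed part leaves 4.988e+08 for the diesel generator, i.e. 86.98 dB.
So the diesel generator must be reduced from 91 to 86.98 dB: IL = 4.02 dB.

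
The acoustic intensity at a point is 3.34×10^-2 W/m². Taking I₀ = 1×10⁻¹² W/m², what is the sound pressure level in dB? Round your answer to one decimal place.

105.2 dB

Dividing by I₀ shifts the exponent by 12: I/I₀ = 3.34×10^10.
L = 10·(0.5237 + 10) = 105.24 dB.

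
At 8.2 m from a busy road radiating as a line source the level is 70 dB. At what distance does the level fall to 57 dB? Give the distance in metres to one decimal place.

Line-source spreading drops the level by 10·log₁₀(r₂/r₁); inverting, r₂/r₁ = 10^(ΔL/10).
r₂ = 8.2·10^((70−57)/10) = 8.2·10^(13.0/10) = 163.61 m.

163.6 m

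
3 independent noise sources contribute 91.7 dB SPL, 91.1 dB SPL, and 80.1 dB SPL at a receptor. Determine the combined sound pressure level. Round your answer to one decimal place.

Incoherent sources combine by intensity addition: L_total = 10·log₁₀(Σ 10^(L_i/10)).
Σ 10^(L/10) = 10^(91.7/10) + 10^(91.1/10) + 10^(80.1/10) = 2.870e+09.
L_total = 10·log₁₀(2.870e+09) = 94.58 dB SPL.

94.6 dB SPL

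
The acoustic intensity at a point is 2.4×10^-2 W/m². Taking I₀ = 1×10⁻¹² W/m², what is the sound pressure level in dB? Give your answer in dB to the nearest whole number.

Dividing by I₀ shifts the exponent by 12: I/I₀ = 2.4×10^10.
L = 10·(0.3802 + 10) = 103.80 dB.

104 dB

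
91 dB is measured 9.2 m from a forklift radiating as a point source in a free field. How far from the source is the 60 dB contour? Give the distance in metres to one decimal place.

For a point source L₁ − L₂ = 20·log₁₀(r₂/r₁), so r₂ = r₁·10^((L₁−L₂)/20).
r₂ = 9.2·10^((91−60)/20) = 9.2·10^(31.0/20) = 326.43 m.

326.4 m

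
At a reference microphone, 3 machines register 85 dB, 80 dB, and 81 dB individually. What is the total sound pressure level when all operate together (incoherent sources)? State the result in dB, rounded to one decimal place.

87.3 dB

Incoherent sources combine by intensity addition: L_total = 10·log₁₀(Σ 10^(L_i/10)).
Σ 10^(L/10) = 10^(85/10) + 10^(80/10) + 10^(81/10) = 5.421e+08.
L_total = 10·log₁₀(5.421e+08) = 87.34 dB.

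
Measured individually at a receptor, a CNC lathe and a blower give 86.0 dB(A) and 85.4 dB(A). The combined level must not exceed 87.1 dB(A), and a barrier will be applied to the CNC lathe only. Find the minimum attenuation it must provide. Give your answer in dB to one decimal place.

Everything except the CNC lathe sums to 10^(85.4/10) = 3.467e+08 in linear terms, 85.40 dB(A).
To meet 87.1 dB(A) overall, the treated CNC lathe may contribute at most 10^(87.1/10) − 3.467e+08 = 1.661e+08, i.e. 82.20 dB(A).
So the CNC lathe must be reduced from 86.0 to 82.20 dB(A): IL = 3.80 dB.

3.8 dB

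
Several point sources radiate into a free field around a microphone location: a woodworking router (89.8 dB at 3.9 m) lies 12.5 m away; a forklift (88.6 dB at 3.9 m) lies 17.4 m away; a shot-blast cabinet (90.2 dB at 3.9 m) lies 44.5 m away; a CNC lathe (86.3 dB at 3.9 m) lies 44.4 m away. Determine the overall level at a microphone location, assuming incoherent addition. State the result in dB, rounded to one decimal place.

81.5 dB

Propagate each source to the receiver with L = L_ref − 20·log₁₀(r/r_ref), then add intensities.
woodworking router: 89.8 − 20·log₁₀(12.5/3.9) = 89.8 − 10.12 = 79.68 dB.
forklift: 88.6 − 20·log₁₀(17.4/3.9) = 88.6 − 12.99 = 75.61 dB.
shot-blast cabinet: 90.2 − 20·log₁₀(44.5/3.9) = 90.2 − 21.15 = 69.05 dB.
CNC lathe: 86.3 − 20·log₁₀(44.4/3.9) = 86.3 − 21.13 = 65.17 dB.
Σ 10^(L/10) = 1.407e+08 → L_total = 10·log₁₀(1.407e+08) = 81.48 dB.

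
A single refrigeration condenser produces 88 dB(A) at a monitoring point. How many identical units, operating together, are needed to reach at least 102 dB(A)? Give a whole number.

Need L₁ + 10·log₁₀ N ≥ 102, i.e. log₁₀ N ≥ 1.40.
N ≥ 10^(14.0/10) = 25.119, so N = 26.

26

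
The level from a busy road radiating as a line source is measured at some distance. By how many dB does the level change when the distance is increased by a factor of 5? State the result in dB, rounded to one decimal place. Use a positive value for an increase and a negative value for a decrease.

Line-source spreading: ΔL = −10·log₁₀(r₂/r₁).
ΔL = −10·log₁₀(5) = -6.99 dB.

-7.0 dB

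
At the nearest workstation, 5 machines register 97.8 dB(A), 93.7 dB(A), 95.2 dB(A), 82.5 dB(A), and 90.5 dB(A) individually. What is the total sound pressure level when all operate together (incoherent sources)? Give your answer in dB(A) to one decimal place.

Incoherent sources combine by intensity addition: L_total = 10·log₁₀(Σ 10^(L_i/10)).
Σ 10^(L/10) = 10^(97.8/10) + 10^(93.7/10) + 10^(95.2/10) + 10^(82.5/10) + 10^(90.5/10) = 1.298e+10.
L_total = 10·log₁₀(1.298e+10) = 101.13 dB(A).

101.1 dB(A)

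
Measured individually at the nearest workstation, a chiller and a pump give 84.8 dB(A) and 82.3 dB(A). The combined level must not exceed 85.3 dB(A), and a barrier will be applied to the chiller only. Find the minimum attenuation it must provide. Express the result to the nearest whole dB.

The untreated sources together contribute 10^(82.3/10) = 1.698e+08, i.e. 82.30 dB(A).
The limit corresponds to 10^(85.3/10) = 3.388e+08; subtracting the fixed part leaves 1.690e+08 for the chiller, i.e. 82.28 dB(A).
So the chiller must be reduced from 84.8 to 82.28 dB(A): IL = 2.52 dB.

3 dB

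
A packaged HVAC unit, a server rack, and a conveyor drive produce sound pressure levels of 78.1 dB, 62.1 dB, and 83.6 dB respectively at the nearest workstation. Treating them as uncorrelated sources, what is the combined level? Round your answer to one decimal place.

84.7 dB

Incoherent sources combine by intensity addition: L_total = 10·log₁₀(Σ 10^(L_i/10)).
Σ 10^(L/10) = 10^(78.1/10) + 10^(62.1/10) + 10^(83.6/10) = 2.953e+08.
L_total = 10·log₁₀(2.953e+08) = 84.70 dB.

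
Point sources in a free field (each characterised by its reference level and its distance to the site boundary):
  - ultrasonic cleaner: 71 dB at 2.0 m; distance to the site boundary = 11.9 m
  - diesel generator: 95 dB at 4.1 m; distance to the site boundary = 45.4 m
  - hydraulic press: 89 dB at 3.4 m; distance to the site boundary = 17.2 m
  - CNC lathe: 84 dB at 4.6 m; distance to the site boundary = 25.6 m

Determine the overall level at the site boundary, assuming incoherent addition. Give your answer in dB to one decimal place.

78.1 dB

First find each source's level at the receiver (point-source: −20·log₁₀(r/r_ref)), then combine on an intensity basis.
ultrasonic cleaner: 71 − 20·log₁₀(11.9/2.0) = 71 − 15.49 = 55.51 dB.
diesel generator: 95 − 20·log₁₀(45.4/4.1) = 95 − 20.89 = 74.11 dB.
hydraulic press: 89 − 20·log₁₀(17.2/3.4) = 89 − 14.08 = 74.92 dB.
CNC lathe: 84 − 20·log₁₀(25.6/4.6) = 84 − 14.91 = 69.09 dB.
Σ 10^(L/10) = 6.529e+07 → L_total = 10·log₁₀(6.529e+07) = 78.15 dB.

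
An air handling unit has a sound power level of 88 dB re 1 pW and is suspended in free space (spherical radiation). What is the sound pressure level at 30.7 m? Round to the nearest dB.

47 dB

Free-field spherical radiation: L_p = L_w − 10·log₁₀(4π·r²), r = 30.7 m.
4π·r² = 1.184e+04 m², 10·log₁₀ of that is 40.735 dB.
L_p = 88 − 40.735 = 47.27 dB.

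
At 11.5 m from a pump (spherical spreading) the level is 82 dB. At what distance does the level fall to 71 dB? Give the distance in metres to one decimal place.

For a point source L₁ − L₂ = 20·log₁₀(r₂/r₁), so r₂ = r₁·10^((L₁−L₂)/20).
r₂ = 11.5·10^((82−71)/20) = 11.5·10^(11.0/20) = 40.80 m.

40.8 m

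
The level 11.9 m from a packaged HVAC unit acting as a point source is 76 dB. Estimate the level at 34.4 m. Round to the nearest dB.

Point-source attenuation: ΔL = 20·log₁₀(r₂/r₁) = 20·log₁₀(34.4/11.9) = 9.220 dB.
L₂ = 76 − 20·log₁₀(34.4/11.9) = 76 − 9.220 = 66.78 dB.

67 dB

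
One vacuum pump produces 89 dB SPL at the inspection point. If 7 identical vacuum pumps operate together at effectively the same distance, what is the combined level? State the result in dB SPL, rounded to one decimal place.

97.5 dB SPL

N identical incoherent sources raise the level by 10·log₁₀ N.
L_total = 89 + 10·log₁₀(7) = 89 + 8.451 = 97.45 dB SPL.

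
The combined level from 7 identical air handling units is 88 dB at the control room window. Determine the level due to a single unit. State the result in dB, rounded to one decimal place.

Dividing the total intensity by 7 lowers the level by 10·log₁₀ 7 = 8.451 dB: L₁ = 88 − 8.451.

79.5 dB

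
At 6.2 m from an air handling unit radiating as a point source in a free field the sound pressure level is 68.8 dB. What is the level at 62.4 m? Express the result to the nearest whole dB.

Spherical spreading from a point source gives a 20·log₁₀(r₂/r₁) drop.
L₂ = 68.8 − 20·log₁₀(62.4/6.2) = 68.8 − 20.056 = 48.74 dB.

49 dB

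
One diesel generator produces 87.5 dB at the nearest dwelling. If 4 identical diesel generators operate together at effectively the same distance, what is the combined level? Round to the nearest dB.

94 dB

With 4 equal, uncorrelated contributions the intensity is 4× that of one unit, giving a rise of 10·log₁₀ 4.
L_total = 87.5 + 10·log₁₀(4) = 87.5 + 6.021 = 93.52 dB.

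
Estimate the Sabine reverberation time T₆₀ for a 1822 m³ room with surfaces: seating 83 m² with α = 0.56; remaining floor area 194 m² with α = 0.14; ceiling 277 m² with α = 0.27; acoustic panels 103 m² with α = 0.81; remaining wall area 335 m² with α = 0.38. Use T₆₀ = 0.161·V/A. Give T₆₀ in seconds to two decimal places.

0.82 s

Summing Sᵢαᵢ: 83·0.56 + 194·0.14 + 277·0.27 + 103·0.81 + 335·0.38 = 359.16 m².
T₆₀ = 0.161 × 1822 / 359.16 = 0.817 s.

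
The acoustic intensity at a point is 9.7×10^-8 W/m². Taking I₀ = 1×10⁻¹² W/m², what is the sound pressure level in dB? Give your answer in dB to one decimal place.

49.9 dB

Dividing by I₀ shifts the exponent by 12: I/I₀ = 9.7×10^4.
L = 10·(0.9868 + 4) = 49.87 dB.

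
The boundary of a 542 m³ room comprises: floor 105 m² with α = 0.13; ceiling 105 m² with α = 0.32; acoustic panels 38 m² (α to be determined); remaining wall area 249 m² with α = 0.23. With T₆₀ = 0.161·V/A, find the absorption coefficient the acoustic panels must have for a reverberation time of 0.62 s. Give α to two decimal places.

Required total absorption A = 0.161·542/0.62 = 140.75 m².
Absorption from the other surfaces = 105·0.13 + 105·0.32 + 249·0.23 = 104.52 m², so the acoustic panels must supply 36.23 m² over 38 m².
α = 36.23/38 = 0.953.

0.95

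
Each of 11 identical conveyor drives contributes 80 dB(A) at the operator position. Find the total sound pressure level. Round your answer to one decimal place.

With 11 equal, uncorrelated contributions the intensity is 11× that of one unit, giving a rise of 10·log₁₀ 11.
L_total = 80 + 10·log₁₀(11) = 80 + 10.414 = 90.41 dB(A).

90.4 dB(A)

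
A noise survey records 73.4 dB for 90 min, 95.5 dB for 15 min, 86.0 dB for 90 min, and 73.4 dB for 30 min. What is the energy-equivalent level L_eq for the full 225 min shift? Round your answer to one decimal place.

86.1 dB

L_eq = 10·log₁₀[(1/T)·Σ tᵢ·10^(Lᵢ/10)] with T = 225 min.
Σ tᵢ·10^(Lᵢ/10) = 90·10^(73.4/10) + 15·10^(95.5/10) + 90·10^(86.0/10) + 30·10^(73.4/10) = 9.168e+10.
L_eq = 10·log₁₀(9.168e+10/225) = 86.10 dB.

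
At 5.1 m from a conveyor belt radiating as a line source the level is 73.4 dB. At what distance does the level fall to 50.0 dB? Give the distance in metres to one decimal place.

1115.8 m

For a line source L₁ − L₂ = 10·log₁₀(r₂/r₁), so r₂ = r₁·10^((L₁−L₂)/10).
r₂ = 5.1·10^((73.4−50.0)/10) = 5.1·10^(23.4/10) = 1115.76 m.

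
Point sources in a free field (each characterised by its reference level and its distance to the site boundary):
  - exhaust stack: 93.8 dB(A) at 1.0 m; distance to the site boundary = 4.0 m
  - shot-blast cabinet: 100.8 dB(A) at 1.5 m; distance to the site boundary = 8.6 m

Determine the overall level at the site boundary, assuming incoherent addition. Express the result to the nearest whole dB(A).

First find each source's level at the receiver (point-source: −20·log₁₀(r/r_ref)), then combine on an intensity basis.
exhaust stack: 93.8 − 20·log₁₀(4.0/1.0) = 93.8 − 12.04 = 81.76 dB(A).
shot-blast cabinet: 100.8 − 20·log₁₀(8.6/1.5) = 100.8 − 15.17 = 85.63 dB(A).
Σ 10^(L/10) = 5.157e+08 → L_total = 10·log₁₀(5.157e+08) = 87.12 dB(A).

87 dB(A)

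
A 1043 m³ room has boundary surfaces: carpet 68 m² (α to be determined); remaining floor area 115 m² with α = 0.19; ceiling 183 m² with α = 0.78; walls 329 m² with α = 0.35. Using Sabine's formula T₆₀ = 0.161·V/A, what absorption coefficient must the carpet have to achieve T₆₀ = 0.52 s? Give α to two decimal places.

0.64

From T₆₀ = 0.161·V/A, the target T₆₀ = 0.52 s needs A = 0.161·1043/0.52 = 322.93 m².
Absorption from the other surfaces = 115·0.19 + 183·0.78 + 329·0.35 = 279.74 m², so the carpet must supply 43.19 m² over 68 m².
α = 43.19/68 = 0.635.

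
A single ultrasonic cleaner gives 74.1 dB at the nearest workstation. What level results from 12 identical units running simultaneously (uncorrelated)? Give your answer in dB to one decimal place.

L_total = L₁ + 10·log₁₀ N for N identical incoherent sources.
L_total = 74.1 + 10·log₁₀(12) = 74.1 + 10.792 = 84.89 dB.

84.9 dB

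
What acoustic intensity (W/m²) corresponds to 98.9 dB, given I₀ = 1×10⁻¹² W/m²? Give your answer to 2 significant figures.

I/I₀ = 10^(98.9/10) = 7.762e+09, so I = 7.762e+09 × 10⁻¹² W/m².

0.0078 W/m²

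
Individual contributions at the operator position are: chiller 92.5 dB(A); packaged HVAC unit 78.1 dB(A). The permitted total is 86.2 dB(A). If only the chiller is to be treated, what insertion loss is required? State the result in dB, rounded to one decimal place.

7.0 dB

The untreated sources together contribute 10^(78.1/10) = 6.457e+07, i.e. 78.10 dB(A).
The limit corresponds to 10^(86.2/10) = 4.169e+08; subtracting the fixed part leaves 3.523e+08 for the chiller, i.e. 85.47 dB(A).
So the chiller must be reduced from 92.5 to 85.47 dB(A): IL = 7.03 dB.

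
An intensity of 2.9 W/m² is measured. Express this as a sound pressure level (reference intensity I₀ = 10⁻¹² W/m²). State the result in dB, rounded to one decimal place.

124.6 dB

Dividing by I₀ shifts the exponent by 12: I/I₀ = 2.9×10^12.
L = 10·(0.4624 + 12) = 124.62 dB.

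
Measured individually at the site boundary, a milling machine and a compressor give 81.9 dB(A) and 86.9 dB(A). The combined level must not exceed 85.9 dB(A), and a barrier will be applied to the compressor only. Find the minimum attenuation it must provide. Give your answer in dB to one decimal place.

3.2 dB

The untreated sources together contribute 10^(81.9/10) = 1.549e+08, i.e. 81.90 dB(A).
To meet 85.9 dB(A) overall, the treated compressor may contribute at most 10^(85.9/10) − 1.549e+08 = 2.342e+08, i.e. 83.70 dB(A).
So the compressor must be reduced from 86.9 to 83.70 dB(A): IL = 3.20 dB.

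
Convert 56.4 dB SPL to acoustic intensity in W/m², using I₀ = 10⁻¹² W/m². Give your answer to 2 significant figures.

4.4e-07 W/m²

I/I₀ = 10^(56.4/10) = 4.365e+05, so I = 4.365e+05 × 10⁻¹² W/m².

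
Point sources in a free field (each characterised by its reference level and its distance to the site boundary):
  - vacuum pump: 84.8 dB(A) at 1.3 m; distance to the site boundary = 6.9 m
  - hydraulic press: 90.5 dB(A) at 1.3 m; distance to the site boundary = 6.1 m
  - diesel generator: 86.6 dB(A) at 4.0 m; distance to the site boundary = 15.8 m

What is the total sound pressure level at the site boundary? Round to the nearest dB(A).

Propagate each source to the receiver with L = L_ref − 20·log₁₀(r/r_ref), then add intensities.
vacuum pump: 84.8 − 20·log₁₀(6.9/1.3) = 84.8 − 14.50 = 70.30 dB(A).
hydraulic press: 90.5 − 20·log₁₀(6.1/1.3) = 90.5 − 13.43 = 77.07 dB(A).
diesel generator: 86.6 − 20·log₁₀(15.8/4.0) = 86.6 − 11.93 = 74.67 dB(A).
Σ 10^(L/10) = 9.098e+07 → L_total = 10·log₁₀(9.098e+07) = 79.59 dB(A).

80 dB(A)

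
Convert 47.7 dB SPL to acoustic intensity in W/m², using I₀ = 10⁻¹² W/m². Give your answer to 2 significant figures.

L = 10·log₁₀(I/I₀) ⇒ I = I₀·10^(L/10) = 10⁻¹² × 10^4.77.

5.9e-08 W/m²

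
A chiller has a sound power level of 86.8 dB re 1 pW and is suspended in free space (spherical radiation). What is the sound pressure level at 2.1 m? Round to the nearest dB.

69 dB

L_p = L_w − 10·log₁₀(4π·r²) with r = 2.1 m.
4π·r² = 55.42 m², 10·log₁₀ of that is 17.436 dB.
L_p = 86.8 − 17.436 = 69.36 dB.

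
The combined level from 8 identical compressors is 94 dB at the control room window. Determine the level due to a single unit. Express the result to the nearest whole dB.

85 dB

Dividing the total intensity by 8 lowers the level by 10·log₁₀ 8 = 9.031 dB: L₁ = 94 − 9.031.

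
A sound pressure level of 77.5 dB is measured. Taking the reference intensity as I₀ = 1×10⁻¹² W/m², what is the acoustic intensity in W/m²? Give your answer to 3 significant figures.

I/I₀ = 10^(77.5/10) = 5.623e+07, so I = 5.623e+07 × 10⁻¹² W/m².

5.62e-05 W/m²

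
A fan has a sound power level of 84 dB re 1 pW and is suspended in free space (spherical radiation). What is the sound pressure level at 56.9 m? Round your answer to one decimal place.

L_p = L_w − 10·log₁₀(4π·r²) with r = 56.9 m.
4π·r² = 4.069e+04 m², 10·log₁₀ of that is 46.094 dB.
L_p = 84 − 46.094 = 37.91 dB.

37.9 dB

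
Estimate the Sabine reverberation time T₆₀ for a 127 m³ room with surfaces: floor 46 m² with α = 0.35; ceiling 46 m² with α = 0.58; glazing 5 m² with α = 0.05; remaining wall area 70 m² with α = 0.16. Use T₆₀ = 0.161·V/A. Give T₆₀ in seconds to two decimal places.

0.38 s

A = Σ Sᵢαᵢ = 46·0.35 + 46·0.58 + 5·0.05 + 70·0.16 = 54.23 m².
T₆₀ = 0.161·V/A = 0.161·127/54.23 = 0.377 s.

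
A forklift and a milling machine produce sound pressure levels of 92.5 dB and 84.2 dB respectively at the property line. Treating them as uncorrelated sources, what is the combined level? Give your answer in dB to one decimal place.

Incoherent sources combine by intensity addition: L_total = 10·log₁₀(Σ 10^(L_i/10)).
Σ 10^(L/10) = 10^(92.5/10) + 10^(84.2/10) = 2.041e+09.
L_total = 10·log₁₀(2.041e+09) = 93.10 dB.

93.1 dB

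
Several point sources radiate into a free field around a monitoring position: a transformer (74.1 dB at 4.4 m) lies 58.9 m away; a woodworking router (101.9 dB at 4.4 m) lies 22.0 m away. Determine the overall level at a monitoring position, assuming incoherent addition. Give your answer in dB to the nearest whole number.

First find each source's level at the receiver (point-source: −20·log₁₀(r/r_ref)), then combine on an intensity basis.
transformer: 74.1 − 20·log₁₀(58.9/4.4) = 74.1 − 22.53 = 51.57 dB.
woodworking router: 101.9 − 20·log₁₀(22.0/4.4) = 101.9 − 13.98 = 87.92 dB.
Σ 10^(L/10) = 6.197e+08 → L_total = 10·log₁₀(6.197e+08) = 87.92 dB.

88 dB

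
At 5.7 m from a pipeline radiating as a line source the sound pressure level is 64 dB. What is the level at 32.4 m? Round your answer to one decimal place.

For a line source, L₂ = L₁ − 10·log₁₀(r₂/r₁).
L₂ = 64 − 10·log₁₀(32.4/5.7) = 64 − 7.547 = 56.45 dB.

56.5 dB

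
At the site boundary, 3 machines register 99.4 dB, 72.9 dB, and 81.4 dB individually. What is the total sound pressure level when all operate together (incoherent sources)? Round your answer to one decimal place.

99.5 dB

Incoherent sources combine by intensity addition: L_total = 10·log₁₀(Σ 10^(L_i/10)).
Σ 10^(L/10) = 10^(99.4/10) + 10^(72.9/10) + 10^(81.4/10) = 8.867e+09.
L_total = 10·log₁₀(8.867e+09) = 99.48 dB.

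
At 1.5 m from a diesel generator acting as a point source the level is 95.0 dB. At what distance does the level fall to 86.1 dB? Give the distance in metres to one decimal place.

Point-source spreading drops the level by 20·log₁₀(r₂/r₁); inverting, r₂/r₁ = 10^(ΔL/20).
r₂ = 1.5·10^((95.0−86.1)/20) = 1.5·10^(8.9/20) = 4.18 m.

4.2 m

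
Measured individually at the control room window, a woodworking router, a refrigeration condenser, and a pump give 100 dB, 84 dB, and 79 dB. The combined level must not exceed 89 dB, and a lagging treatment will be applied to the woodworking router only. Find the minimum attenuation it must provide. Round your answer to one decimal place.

Fixed contribution from the other sources: Σ 10^(L/10) = 10^(84/10) + 10^(79/10) = 3.306e+08 (85.19 dB).
The limit corresponds to 10^(89/10) = 7.943e+08; subtracting the fixed part leaves 4.637e+08 for the woodworking router, i.e. 86.66 dB.
So the woodworking router must be reduced from 100 to 86.66 dB: IL = 13.34 dB.

13.3 dB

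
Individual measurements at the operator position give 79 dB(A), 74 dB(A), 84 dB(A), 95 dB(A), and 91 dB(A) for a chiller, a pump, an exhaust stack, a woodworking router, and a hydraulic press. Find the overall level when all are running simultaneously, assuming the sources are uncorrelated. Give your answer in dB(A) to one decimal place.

96.8 dB(A)

For uncorrelated sources the intensities add, so convert each level to linear form, sum, and take 10·log₁₀ of the total.
Σ 10^(L/10) = 10^(79/10) + 10^(74/10) + 10^(84/10) + 10^(95/10) + 10^(91/10) = 4.777e+09.
L_total = 10·log₁₀(4.777e+09) = 96.79 dB(A).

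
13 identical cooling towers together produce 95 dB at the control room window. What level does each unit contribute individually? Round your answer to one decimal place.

83.9 dB

Dividing the total intensity by 13 lowers the level by 10·log₁₀ 13 = 11.139 dB: L₁ = 95 − 11.139.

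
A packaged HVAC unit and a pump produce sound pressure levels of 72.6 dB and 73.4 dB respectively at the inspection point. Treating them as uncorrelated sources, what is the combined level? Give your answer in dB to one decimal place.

76.0 dB

For uncorrelated sources the intensities add, so convert each level to linear form, sum, and take 10·log₁₀ of the total.
Σ 10^(L/10) = 10^(72.6/10) + 10^(73.4/10) = 4.007e+07.
L_total = 10·log₁₀(4.007e+07) = 76.03 dB.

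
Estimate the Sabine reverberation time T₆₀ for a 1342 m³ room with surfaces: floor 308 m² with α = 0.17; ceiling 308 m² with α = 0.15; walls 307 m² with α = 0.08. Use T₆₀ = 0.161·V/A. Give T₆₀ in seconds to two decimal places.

A = Σ Sᵢαᵢ = 308·0.17 + 308·0.15 + 307·0.08 = 123.12 m².
T₆₀ = 0.161 × 1342 / 123.12 = 1.755 s.

1.75 s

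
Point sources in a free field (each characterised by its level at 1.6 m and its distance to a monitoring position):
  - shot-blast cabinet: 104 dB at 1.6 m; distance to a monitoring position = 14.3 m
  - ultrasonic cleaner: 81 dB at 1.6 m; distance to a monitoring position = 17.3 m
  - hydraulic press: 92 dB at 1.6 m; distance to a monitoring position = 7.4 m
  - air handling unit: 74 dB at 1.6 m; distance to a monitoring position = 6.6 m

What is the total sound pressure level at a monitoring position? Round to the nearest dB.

86 dB

Propagate each source to the receiver with L = L_ref − 20·log₁₀(r/r_ref), then add intensities.
shot-blast cabinet: 104 − 20·log₁₀(14.3/1.6) = 104 − 19.02 = 84.98 dB.
ultrasonic cleaner: 81 − 20·log₁₀(17.3/1.6) = 81 − 20.68 = 60.32 dB.
hydraulic press: 92 − 20·log₁₀(7.4/1.6) = 92 − 13.30 = 78.70 dB.
air handling unit: 74 − 20·log₁₀(6.6/1.6) = 74 − 12.31 = 61.69 dB.
Σ 10^(L/10) = 3.911e+08 → L_total = 10·log₁₀(3.911e+08) = 85.92 dB.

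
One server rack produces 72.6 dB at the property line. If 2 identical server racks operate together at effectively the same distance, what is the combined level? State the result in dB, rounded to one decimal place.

N identical incoherent sources raise the level by 10·log₁₀ N.
L_total = 72.6 + 10·log₁₀(2) = 72.6 + 3.010 = 75.61 dB.

75.6 dB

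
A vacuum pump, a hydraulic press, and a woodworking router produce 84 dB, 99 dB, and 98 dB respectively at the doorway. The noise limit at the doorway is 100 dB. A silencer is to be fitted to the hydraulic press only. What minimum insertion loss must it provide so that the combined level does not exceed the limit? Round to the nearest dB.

4 dB

The untreated sources together contribute 10^(84/10) + 10^(98/10) = 6.561e+09, i.e. 98.17 dB.
The limit corresponds to 10^(100/10) = 1.000e+10; subtracting the fixed part leaves 3.439e+09 for the hydraulic press, i.e. 95.36 dB.
So the hydraulic press must be reduced from 99 to 95.36 dB: IL = 3.64 dB.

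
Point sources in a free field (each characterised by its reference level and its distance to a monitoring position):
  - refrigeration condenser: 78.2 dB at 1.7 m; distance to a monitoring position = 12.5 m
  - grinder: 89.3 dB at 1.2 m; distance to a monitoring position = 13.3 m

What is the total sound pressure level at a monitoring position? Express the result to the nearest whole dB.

Apply inverse-square spreading to bring every level to the receiver, then sum 10^(L/10).
refrigeration condenser: 78.2 − 20·log₁₀(12.5/1.7) = 78.2 − 17.33 = 60.87 dB.
grinder: 89.3 − 20·log₁₀(13.3/1.2) = 89.3 − 20.89 = 68.41 dB.
Σ 10^(L/10) = 8.151e+06 → L_total = 10·log₁₀(8.151e+06) = 69.11 dB.

69 dB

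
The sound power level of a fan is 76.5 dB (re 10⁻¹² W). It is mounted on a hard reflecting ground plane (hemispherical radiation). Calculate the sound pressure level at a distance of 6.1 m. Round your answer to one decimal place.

52.8 dB

Free-field hemispherical radiation: L_p = L_w − 10·log₁₀(2π·r²), r = 6.1 m.
2π·r² = 233.8 m², 10·log₁₀ of that is 23.688 dB.
L_p = 76.5 − 23.688 = 52.81 dB.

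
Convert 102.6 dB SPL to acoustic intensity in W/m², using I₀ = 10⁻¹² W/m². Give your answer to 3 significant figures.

I = I₀·10^(L/10) = 10⁻¹² × 10^(102.6/10) = 10^(-1.740).

0.0182 W/m²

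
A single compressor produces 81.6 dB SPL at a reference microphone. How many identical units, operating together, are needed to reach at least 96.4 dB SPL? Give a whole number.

Need L₁ + 10·log₁₀ N ≥ 96.4, i.e. log₁₀ N ≥ 1.48.
N ≥ 10^(14.8/10) = 30.200, so N = 31.

31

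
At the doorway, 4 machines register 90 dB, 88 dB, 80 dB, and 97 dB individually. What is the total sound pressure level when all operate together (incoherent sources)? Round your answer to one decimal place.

For uncorrelated sources the intensities add, so convert each level to linear form, sum, and take 10·log₁₀ of the total.
Σ 10^(L/10) = 10^(90/10) + 10^(88/10) + 10^(80/10) + 10^(97/10) = 6.743e+09.
L_total = 10·log₁₀(6.743e+09) = 98.29 dB.

98.3 dB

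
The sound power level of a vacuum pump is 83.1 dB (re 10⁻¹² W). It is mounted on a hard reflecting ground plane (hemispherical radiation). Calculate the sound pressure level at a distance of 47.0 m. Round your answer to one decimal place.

41.7 dB

The power spreads over a hemisphere of area 2π·r², so L_p = L_w − 10·log₁₀(2π·r²).
2π·r² = 1.388e+04 m², 10·log₁₀ of that is 41.424 dB.
L_p = 83.1 − 41.424 = 41.68 dB.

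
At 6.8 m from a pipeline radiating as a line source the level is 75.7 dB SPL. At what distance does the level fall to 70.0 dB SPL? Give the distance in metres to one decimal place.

25.3 m

The 5.7 dB drop corresponds to a distance ratio of 10^(5.7/10) for a line source.
r₂ = 6.8·10^((75.7−70.0)/10) = 6.8·10^(5.7/10) = 25.26 m.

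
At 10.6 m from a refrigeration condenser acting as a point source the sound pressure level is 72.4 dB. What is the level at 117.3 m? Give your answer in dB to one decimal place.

51.5 dB

For a point source, L₂ = L₁ − 20·log₁₀(r₂/r₁).
L₂ = 72.4 − 20·log₁₀(117.3/10.6) = 72.4 − 20.880 = 51.52 dB.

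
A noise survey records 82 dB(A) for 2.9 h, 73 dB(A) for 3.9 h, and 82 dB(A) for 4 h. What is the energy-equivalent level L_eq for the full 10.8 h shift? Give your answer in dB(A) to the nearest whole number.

The energy average is taken in the linear domain: L_eq = 10·log₁₀[(Σ tᵢ·10^(Lᵢ/10))/T], T = 10.8 h.
Σ tᵢ·10^(Lᵢ/10) = 2.9·10^(82/10) + 3.9·10^(73/10) + 4·10^(82/10) = 1.171e+09.
L_eq = 10·log₁₀(1.171e+09/10.8) = 80.35 dB(A).

80 dB(A)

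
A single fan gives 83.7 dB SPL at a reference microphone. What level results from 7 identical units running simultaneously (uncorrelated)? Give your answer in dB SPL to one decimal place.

L_total = L₁ + 10·log₁₀ N for N identical incoherent sources.
L_total = 83.7 + 10·log₁₀(7) = 83.7 + 8.451 = 92.15 dB SPL.

92.2 dB SPL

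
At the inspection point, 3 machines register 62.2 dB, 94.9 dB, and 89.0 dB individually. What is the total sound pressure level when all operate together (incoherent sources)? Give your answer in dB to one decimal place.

Incoherent sources combine by intensity addition: L_total = 10·log₁₀(Σ 10^(L_i/10)).
Σ 10^(L/10) = 10^(62.2/10) + 10^(94.9/10) + 10^(89.0/10) = 3.886e+09.
L_total = 10·log₁₀(3.886e+09) = 95.90 dB.

95.9 dB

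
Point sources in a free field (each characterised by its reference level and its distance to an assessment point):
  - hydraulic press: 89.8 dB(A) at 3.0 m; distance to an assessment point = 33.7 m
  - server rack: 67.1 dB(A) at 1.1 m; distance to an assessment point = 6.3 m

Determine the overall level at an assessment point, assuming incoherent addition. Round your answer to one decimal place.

Propagate each source to the receiver with L = L_ref − 20·log₁₀(r/r_ref), then add intensities.
hydraulic press: 89.8 − 20·log₁₀(33.7/3.0) = 89.8 − 21.01 = 68.79 dB(A).
server rack: 67.1 − 20·log₁₀(6.3/1.1) = 67.1 − 15.16 = 51.94 dB(A).
Σ 10^(L/10) = 7.724e+06 → L_total = 10·log₁₀(7.724e+06) = 68.88 dB(A).

68.9 dB(A)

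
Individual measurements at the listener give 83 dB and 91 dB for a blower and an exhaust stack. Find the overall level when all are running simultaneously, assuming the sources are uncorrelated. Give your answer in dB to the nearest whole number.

92 dB

For uncorrelated sources the intensities add, so convert each level to linear form, sum, and take 10·log₁₀ of the total.
Σ 10^(L/10) = 10^(83/10) + 10^(91/10) = 1.458e+09.
L_total = 10·log₁₀(1.458e+09) = 91.64 dB.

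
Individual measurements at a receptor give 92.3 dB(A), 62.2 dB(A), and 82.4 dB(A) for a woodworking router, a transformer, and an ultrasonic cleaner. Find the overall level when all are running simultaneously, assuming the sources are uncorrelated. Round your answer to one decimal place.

For uncorrelated sources the intensities add, so convert each level to linear form, sum, and take 10·log₁₀ of the total.
Σ 10^(L/10) = 10^(92.3/10) + 10^(62.2/10) + 10^(82.4/10) = 1.874e+09.
L_total = 10·log₁₀(1.874e+09) = 92.73 dB(A).

92.7 dB(A)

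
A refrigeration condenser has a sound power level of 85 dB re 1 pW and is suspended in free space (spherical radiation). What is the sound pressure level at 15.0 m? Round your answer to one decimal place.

L_p = L_w − 10·log₁₀(4π·r²) with r = 15.0 m.
4π·r² = 2827 m², 10·log₁₀ of that is 34.514 dB.
L_p = 85 − 34.514 = 50.49 dB.

50.5 dB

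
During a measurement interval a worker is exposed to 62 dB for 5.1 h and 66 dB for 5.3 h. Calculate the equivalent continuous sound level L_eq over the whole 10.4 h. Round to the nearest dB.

64 dB

Weight each interval's intensity by its duration and average over T = 10.4 h:
Σ tᵢ·10^(Lᵢ/10) = 5.1·10^(62/10) + 5.3·10^(66/10) = 2.918e+07.
L_eq = 10·log₁₀(2.918e+07/10.4) = 64.48 dB.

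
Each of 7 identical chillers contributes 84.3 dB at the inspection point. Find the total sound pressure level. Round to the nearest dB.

93 dB

N identical incoherent sources raise the level by 10·log₁₀ N.
L_total = 84.3 + 10·log₁₀(7) = 84.3 + 8.451 = 92.75 dB.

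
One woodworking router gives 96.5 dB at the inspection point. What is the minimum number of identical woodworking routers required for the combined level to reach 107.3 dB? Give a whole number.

N identical sources give L₁ + 10·log₁₀ N, so require 10·log₁₀ N ≥ 107.3 − 96.5 = 10.8 dB.
N ≥ 10^(10.8/10) = 12.023, so N = 13.

13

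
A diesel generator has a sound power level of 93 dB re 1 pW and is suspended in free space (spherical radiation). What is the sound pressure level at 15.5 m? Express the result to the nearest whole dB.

58 dB

Free-field spherical radiation: L_p = L_w − 10·log₁₀(4π·r²), r = 15.5 m.
4π·r² = 3019 m², 10·log₁₀ of that is 34.799 dB.
L_p = 93 − 34.799 = 58.20 dB.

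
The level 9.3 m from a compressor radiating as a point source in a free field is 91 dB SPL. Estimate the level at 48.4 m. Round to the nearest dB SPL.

77 dB SPL

Point-source attenuation: ΔL = 20·log₁₀(r₂/r₁) = 20·log₁₀(48.4/9.3) = 14.327 dB.
L₂ = 91 − 20·log₁₀(48.4/9.3) = 91 − 14.327 = 76.67 dB SPL.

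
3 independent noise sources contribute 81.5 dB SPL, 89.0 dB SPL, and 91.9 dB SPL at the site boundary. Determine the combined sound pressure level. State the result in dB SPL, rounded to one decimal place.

94.0 dB SPL

Incoherent sources combine by intensity addition: L_total = 10·log₁₀(Σ 10^(L_i/10)).
Σ 10^(L/10) = 10^(81.5/10) + 10^(89.0/10) + 10^(91.9/10) = 2.484e+09.
L_total = 10·log₁₀(2.484e+09) = 93.95 dB SPL.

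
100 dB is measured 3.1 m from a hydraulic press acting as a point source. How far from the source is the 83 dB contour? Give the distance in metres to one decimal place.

21.9 m

The 17.0 dB drop corresponds to a distance ratio of 10^(17.0/20) for a point source.
r₂ = 3.1·10^((100−83)/20) = 3.1·10^(17.0/20) = 21.95 m.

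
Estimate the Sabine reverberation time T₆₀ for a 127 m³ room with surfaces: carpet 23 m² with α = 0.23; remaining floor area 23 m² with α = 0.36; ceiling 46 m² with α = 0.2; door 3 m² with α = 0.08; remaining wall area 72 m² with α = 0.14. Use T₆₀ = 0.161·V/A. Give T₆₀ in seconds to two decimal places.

0.62 s

Summing Sᵢαᵢ: 23·0.23 + 23·0.36 + 46·0.2 + 3·0.08 + 72·0.14 = 33.09 m².
T₆₀ = 0.161·V/A = 0.161·127/33.09 = 0.618 s.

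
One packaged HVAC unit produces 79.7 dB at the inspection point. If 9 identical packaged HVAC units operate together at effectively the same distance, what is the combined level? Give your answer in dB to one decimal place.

With 9 equal, uncorrelated contributions the intensity is 9× that of one unit, giving a rise of 10·log₁₀ 9.
L_total = 79.7 + 10·log₁₀(9) = 79.7 + 9.542 = 89.24 dB.

89.2 dB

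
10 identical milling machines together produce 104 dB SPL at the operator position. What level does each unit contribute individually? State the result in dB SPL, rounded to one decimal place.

94.0 dB SPL

For N identical incoherent sources L_total = L₁ + 10·log₁₀ N, so L₁ = 104 − 10·log₁₀(10) = 104 − 10.000.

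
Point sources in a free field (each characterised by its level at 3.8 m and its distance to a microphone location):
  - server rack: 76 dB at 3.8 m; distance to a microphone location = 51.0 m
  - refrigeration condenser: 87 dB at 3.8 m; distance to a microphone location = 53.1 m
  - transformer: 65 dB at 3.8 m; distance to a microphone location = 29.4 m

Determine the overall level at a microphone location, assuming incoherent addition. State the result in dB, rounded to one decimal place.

64.5 dB

Apply inverse-square spreading to bring every level to the receiver, then sum 10^(L/10).
server rack: 76 − 20·log₁₀(51.0/3.8) = 76 − 22.56 = 53.44 dB.
refrigeration condenser: 87 − 20·log₁₀(53.1/3.8) = 87 − 22.91 = 64.09 dB.
transformer: 65 − 20·log₁₀(29.4/3.8) = 65 − 17.77 = 47.23 dB.
Σ 10^(L/10) = 2.841e+06 → L_total = 10·log₁₀(2.841e+06) = 64.53 dB.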